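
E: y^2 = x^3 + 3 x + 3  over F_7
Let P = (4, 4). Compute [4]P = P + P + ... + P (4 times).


k = 4 = 100_2 (binary, LSB first: 001)
Double-and-add from P = (4, 4):
  bit 0 = 0: acc unchanged = O
  bit 1 = 0: acc unchanged = O
  bit 2 = 1: acc = O + (3, 2) = (3, 2)

4P = (3, 2)


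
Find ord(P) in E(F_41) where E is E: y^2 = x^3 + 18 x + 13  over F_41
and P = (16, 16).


Compute successive multiples of P until we hit O:
  1P = (16, 16)
  2P = (1, 27)
  3P = (28, 1)
  4P = (37, 0)
  5P = (28, 40)
  6P = (1, 14)
  7P = (16, 25)
  8P = O

ord(P) = 8


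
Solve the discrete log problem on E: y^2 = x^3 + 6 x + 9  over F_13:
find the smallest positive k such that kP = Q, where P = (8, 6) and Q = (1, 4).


Enumerate multiples of P until we hit Q = (1, 4):
  1P = (8, 6)
  2P = (6, 1)
  3P = (2, 9)
  4P = (0, 3)
  5P = (9, 5)
  6P = (10, 9)
  7P = (7, 2)
  8P = (1, 9)
  9P = (1, 4)
Match found at i = 9.

k = 9


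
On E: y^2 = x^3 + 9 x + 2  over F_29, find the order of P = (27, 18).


Compute successive multiples of P until we hit O:
  1P = (27, 18)
  2P = (13, 24)
  3P = (17, 15)
  4P = (8, 8)
  5P = (24, 8)
  6P = (2, 17)
  7P = (20, 2)
  8P = (18, 15)
  ... (continuing to 24P)
  24P = O

ord(P) = 24


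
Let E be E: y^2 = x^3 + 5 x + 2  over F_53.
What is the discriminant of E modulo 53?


4 a^3 + 27 b^2 = 4*5^3 + 27*2^2 = 500 + 108 = 608
Delta = -16 * (608) = -9728
Delta mod 53 = 24

Delta = 24 (mod 53)


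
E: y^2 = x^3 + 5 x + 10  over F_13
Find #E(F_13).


For each x in F_13, count y with y^2 = x^3 + 5 x + 10 mod 13:
  x = 0: RHS = 10, y in [6, 7]  -> 2 point(s)
  x = 1: RHS = 3, y in [4, 9]  -> 2 point(s)
  x = 3: RHS = 0, y in [0]  -> 1 point(s)
  x = 4: RHS = 3, y in [4, 9]  -> 2 point(s)
  x = 5: RHS = 4, y in [2, 11]  -> 2 point(s)
  x = 6: RHS = 9, y in [3, 10]  -> 2 point(s)
  x = 8: RHS = 3, y in [4, 9]  -> 2 point(s)
  x = 9: RHS = 4, y in [2, 11]  -> 2 point(s)
  x = 12: RHS = 4, y in [2, 11]  -> 2 point(s)
Affine points: 17. Add the point at infinity: total = 18.

#E(F_13) = 18


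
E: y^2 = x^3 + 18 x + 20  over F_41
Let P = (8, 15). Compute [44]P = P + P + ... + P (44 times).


k = 44 = 101100_2 (binary, LSB first: 001101)
Double-and-add from P = (8, 15):
  bit 0 = 0: acc unchanged = O
  bit 1 = 0: acc unchanged = O
  bit 2 = 1: acc = O + (24, 7) = (24, 7)
  bit 3 = 1: acc = (24, 7) + (11, 27) = (4, 19)
  bit 4 = 0: acc unchanged = (4, 19)
  bit 5 = 1: acc = (4, 19) + (1, 30) = (13, 14)

44P = (13, 14)


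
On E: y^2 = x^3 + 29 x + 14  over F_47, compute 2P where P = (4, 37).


Doubling: s = (3 x1^2 + a) / (2 y1)
s = (3*4^2 + 29) / (2*37) mod 47 = 22
x3 = s^2 - 2 x1 mod 47 = 22^2 - 2*4 = 6
y3 = s (x1 - x3) - y1 mod 47 = 22 * (4 - 6) - 37 = 13

2P = (6, 13)


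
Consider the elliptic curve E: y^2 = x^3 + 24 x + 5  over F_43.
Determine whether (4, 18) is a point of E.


Check whether y^2 = x^3 + 24 x + 5 (mod 43) for (x, y) = (4, 18).
LHS: y^2 = 18^2 mod 43 = 23
RHS: x^3 + 24 x + 5 = 4^3 + 24*4 + 5 mod 43 = 36
LHS != RHS

No, not on the curve


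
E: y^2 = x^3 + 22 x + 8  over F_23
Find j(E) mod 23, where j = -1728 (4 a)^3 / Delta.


Delta = -16(4 a^3 + 27 b^2) mod 23 = 16
-1728 * (4 a)^3 = -1728 * (4*22)^3 mod 23 = 8
j = 8 * 16^(-1) mod 23 = 12

j = 12 (mod 23)


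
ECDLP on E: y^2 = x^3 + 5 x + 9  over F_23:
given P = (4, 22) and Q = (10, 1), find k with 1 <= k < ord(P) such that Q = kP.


Enumerate multiples of P until we hit Q = (10, 1):
  1P = (4, 22)
  2P = (10, 22)
  3P = (9, 1)
  4P = (12, 7)
  5P = (8, 20)
  6P = (17, 19)
  7P = (6, 5)
  8P = (22, 16)
  9P = (15, 20)
  10P = (20, 6)
  11P = (0, 20)
  12P = (2, 2)
  13P = (2, 21)
  14P = (0, 3)
  15P = (20, 17)
  16P = (15, 3)
  17P = (22, 7)
  18P = (6, 18)
  19P = (17, 4)
  20P = (8, 3)
  21P = (12, 16)
  22P = (9, 22)
  23P = (10, 1)
Match found at i = 23.

k = 23


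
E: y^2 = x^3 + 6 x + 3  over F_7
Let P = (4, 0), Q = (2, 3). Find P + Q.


P != Q, so use the chord formula.
s = (y2 - y1) / (x2 - x1) = (3) / (5) mod 7 = 2
x3 = s^2 - x1 - x2 mod 7 = 2^2 - 4 - 2 = 5
y3 = s (x1 - x3) - y1 mod 7 = 2 * (4 - 5) - 0 = 5

P + Q = (5, 5)


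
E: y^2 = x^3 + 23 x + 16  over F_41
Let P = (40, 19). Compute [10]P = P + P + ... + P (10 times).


k = 10 = 1010_2 (binary, LSB first: 0101)
Double-and-add from P = (40, 19):
  bit 0 = 0: acc unchanged = O
  bit 1 = 1: acc = O + (27, 5) = (27, 5)
  bit 2 = 0: acc unchanged = (27, 5)
  bit 3 = 1: acc = (27, 5) + (11, 40) = (23, 17)

10P = (23, 17)


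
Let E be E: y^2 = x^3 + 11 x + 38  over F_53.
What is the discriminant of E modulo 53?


4 a^3 + 27 b^2 = 4*11^3 + 27*38^2 = 5324 + 38988 = 44312
Delta = -16 * (44312) = -708992
Delta mod 53 = 42

Delta = 42 (mod 53)


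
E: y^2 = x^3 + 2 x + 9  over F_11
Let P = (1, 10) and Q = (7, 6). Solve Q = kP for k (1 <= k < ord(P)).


Enumerate multiples of P until we hit Q = (7, 6):
  1P = (1, 10)
  2P = (7, 5)
  3P = (4, 9)
  4P = (0, 8)
  5P = (3, 8)
  6P = (8, 8)
  7P = (5, 10)
  8P = (5, 1)
  9P = (8, 3)
  10P = (3, 3)
  11P = (0, 3)
  12P = (4, 2)
  13P = (7, 6)
Match found at i = 13.

k = 13


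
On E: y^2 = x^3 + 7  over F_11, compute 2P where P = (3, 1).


Doubling: s = (3 x1^2 + a) / (2 y1)
s = (3*3^2 + 0) / (2*1) mod 11 = 8
x3 = s^2 - 2 x1 mod 11 = 8^2 - 2*3 = 3
y3 = s (x1 - x3) - y1 mod 11 = 8 * (3 - 3) - 1 = 10

2P = (3, 10)


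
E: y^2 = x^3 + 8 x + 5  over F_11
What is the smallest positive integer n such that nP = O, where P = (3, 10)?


Compute successive multiples of P until we hit O:
  1P = (3, 10)
  2P = (6, 4)
  3P = (6, 7)
  4P = (3, 1)
  5P = O

ord(P) = 5


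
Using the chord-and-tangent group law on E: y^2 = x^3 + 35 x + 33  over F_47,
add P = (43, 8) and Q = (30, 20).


P != Q, so use the chord formula.
s = (y2 - y1) / (x2 - x1) = (12) / (34) mod 47 = 28
x3 = s^2 - x1 - x2 mod 47 = 28^2 - 43 - 30 = 6
y3 = s (x1 - x3) - y1 mod 47 = 28 * (43 - 6) - 8 = 41

P + Q = (6, 41)


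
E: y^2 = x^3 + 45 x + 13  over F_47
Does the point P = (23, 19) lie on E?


Check whether y^2 = x^3 + 45 x + 13 (mod 47) for (x, y) = (23, 19).
LHS: y^2 = 19^2 mod 47 = 32
RHS: x^3 + 45 x + 13 = 23^3 + 45*23 + 13 mod 47 = 8
LHS != RHS

No, not on the curve


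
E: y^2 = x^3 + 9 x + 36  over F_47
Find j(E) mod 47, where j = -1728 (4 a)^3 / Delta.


Delta = -16(4 a^3 + 27 b^2) mod 47 = 7
-1728 * (4 a)^3 = -1728 * (4*9)^3 mod 47 = 23
j = 23 * 7^(-1) mod 47 = 10

j = 10 (mod 47)


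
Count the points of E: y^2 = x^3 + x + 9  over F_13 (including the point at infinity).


For each x in F_13, count y with y^2 = x^3 + 1 x + 9 mod 13:
  x = 0: RHS = 9, y in [3, 10]  -> 2 point(s)
  x = 3: RHS = 0, y in [0]  -> 1 point(s)
  x = 4: RHS = 12, y in [5, 8]  -> 2 point(s)
  x = 5: RHS = 9, y in [3, 10]  -> 2 point(s)
  x = 6: RHS = 10, y in [6, 7]  -> 2 point(s)
  x = 8: RHS = 9, y in [3, 10]  -> 2 point(s)
  x = 11: RHS = 12, y in [5, 8]  -> 2 point(s)
Affine points: 13. Add the point at infinity: total = 14.

#E(F_13) = 14


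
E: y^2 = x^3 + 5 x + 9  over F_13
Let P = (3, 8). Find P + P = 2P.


Doubling: s = (3 x1^2 + a) / (2 y1)
s = (3*3^2 + 5) / (2*8) mod 13 = 2
x3 = s^2 - 2 x1 mod 13 = 2^2 - 2*3 = 11
y3 = s (x1 - x3) - y1 mod 13 = 2 * (3 - 11) - 8 = 2

2P = (11, 2)


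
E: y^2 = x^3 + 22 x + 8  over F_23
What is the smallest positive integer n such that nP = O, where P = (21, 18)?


Compute successive multiples of P until we hit O:
  1P = (21, 18)
  2P = (22, 13)
  3P = (5, 17)
  4P = (5, 6)
  5P = (22, 10)
  6P = (21, 5)
  7P = O

ord(P) = 7


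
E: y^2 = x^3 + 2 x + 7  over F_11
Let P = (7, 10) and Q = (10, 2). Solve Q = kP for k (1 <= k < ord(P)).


Enumerate multiples of P until we hit Q = (10, 2):
  1P = (7, 10)
  2P = (6, 9)
  3P = (10, 9)
  4P = (10, 2)
Match found at i = 4.

k = 4


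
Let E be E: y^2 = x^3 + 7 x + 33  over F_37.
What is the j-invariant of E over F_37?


Delta = -16(4 a^3 + 27 b^2) mod 37 = 33
-1728 * (4 a)^3 = -1728 * (4*7)^3 mod 37 = 10
j = 10 * 33^(-1) mod 37 = 16

j = 16 (mod 37)


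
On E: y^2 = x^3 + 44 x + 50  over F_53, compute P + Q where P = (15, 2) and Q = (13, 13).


P != Q, so use the chord formula.
s = (y2 - y1) / (x2 - x1) = (11) / (51) mod 53 = 21
x3 = s^2 - x1 - x2 mod 53 = 21^2 - 15 - 13 = 42
y3 = s (x1 - x3) - y1 mod 53 = 21 * (15 - 42) - 2 = 14

P + Q = (42, 14)


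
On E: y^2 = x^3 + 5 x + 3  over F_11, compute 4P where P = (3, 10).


k = 4 = 100_2 (binary, LSB first: 001)
Double-and-add from P = (3, 10):
  bit 0 = 0: acc unchanged = O
  bit 1 = 0: acc unchanged = O
  bit 2 = 1: acc = O + (0, 6) = (0, 6)

4P = (0, 6)


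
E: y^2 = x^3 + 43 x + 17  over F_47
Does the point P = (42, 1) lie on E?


Check whether y^2 = x^3 + 43 x + 17 (mod 47) for (x, y) = (42, 1).
LHS: y^2 = 1^2 mod 47 = 1
RHS: x^3 + 43 x + 17 = 42^3 + 43*42 + 17 mod 47 = 6
LHS != RHS

No, not on the curve


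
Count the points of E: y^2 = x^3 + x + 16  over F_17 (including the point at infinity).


For each x in F_17, count y with y^2 = x^3 + 1 x + 16 mod 17:
  x = 0: RHS = 16, y in [4, 13]  -> 2 point(s)
  x = 1: RHS = 1, y in [1, 16]  -> 2 point(s)
  x = 2: RHS = 9, y in [3, 14]  -> 2 point(s)
  x = 4: RHS = 16, y in [4, 13]  -> 2 point(s)
  x = 6: RHS = 0, y in [0]  -> 1 point(s)
  x = 7: RHS = 9, y in [3, 14]  -> 2 point(s)
  x = 8: RHS = 9, y in [3, 14]  -> 2 point(s)
  x = 11: RHS = 15, y in [7, 10]  -> 2 point(s)
  x = 13: RHS = 16, y in [4, 13]  -> 2 point(s)
Affine points: 17. Add the point at infinity: total = 18.

#E(F_17) = 18


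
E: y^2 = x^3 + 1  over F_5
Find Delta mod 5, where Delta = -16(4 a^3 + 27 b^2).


4 a^3 + 27 b^2 = 4*0^3 + 27*1^2 = 0 + 27 = 27
Delta = -16 * (27) = -432
Delta mod 5 = 3

Delta = 3 (mod 5)


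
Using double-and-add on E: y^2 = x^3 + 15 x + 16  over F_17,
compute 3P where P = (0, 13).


k = 3 = 11_2 (binary, LSB first: 11)
Double-and-add from P = (0, 13):
  bit 0 = 1: acc = O + (0, 13) = (0, 13)
  bit 1 = 1: acc = (0, 13) + (16, 0) = (0, 4)

3P = (0, 4)


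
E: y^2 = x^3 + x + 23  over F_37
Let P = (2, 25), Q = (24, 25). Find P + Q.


P != Q, so use the chord formula.
s = (y2 - y1) / (x2 - x1) = (0) / (22) mod 37 = 0
x3 = s^2 - x1 - x2 mod 37 = 0^2 - 2 - 24 = 11
y3 = s (x1 - x3) - y1 mod 37 = 0 * (2 - 11) - 25 = 12

P + Q = (11, 12)


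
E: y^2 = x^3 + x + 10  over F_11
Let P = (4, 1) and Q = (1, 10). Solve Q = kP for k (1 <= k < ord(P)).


Enumerate multiples of P until we hit Q = (1, 10):
  1P = (4, 1)
  2P = (1, 1)
  3P = (6, 10)
  4P = (2, 8)
  5P = (9, 0)
  6P = (2, 3)
  7P = (6, 1)
  8P = (1, 10)
Match found at i = 8.

k = 8


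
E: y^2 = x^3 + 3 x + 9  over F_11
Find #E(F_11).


For each x in F_11, count y with y^2 = x^3 + 3 x + 9 mod 11:
  x = 0: RHS = 9, y in [3, 8]  -> 2 point(s)
  x = 2: RHS = 1, y in [1, 10]  -> 2 point(s)
  x = 3: RHS = 1, y in [1, 10]  -> 2 point(s)
  x = 6: RHS = 1, y in [1, 10]  -> 2 point(s)
  x = 10: RHS = 5, y in [4, 7]  -> 2 point(s)
Affine points: 10. Add the point at infinity: total = 11.

#E(F_11) = 11


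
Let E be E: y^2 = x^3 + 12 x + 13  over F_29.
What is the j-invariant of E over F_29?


Delta = -16(4 a^3 + 27 b^2) mod 29 = 28
-1728 * (4 a)^3 = -1728 * (4*12)^3 mod 29 = 6
j = 6 * 28^(-1) mod 29 = 23

j = 23 (mod 29)


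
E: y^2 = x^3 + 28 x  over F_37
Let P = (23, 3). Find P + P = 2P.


Doubling: s = (3 x1^2 + a) / (2 y1)
s = (3*23^2 + 28) / (2*3) mod 37 = 4
x3 = s^2 - 2 x1 mod 37 = 4^2 - 2*23 = 7
y3 = s (x1 - x3) - y1 mod 37 = 4 * (23 - 7) - 3 = 24

2P = (7, 24)


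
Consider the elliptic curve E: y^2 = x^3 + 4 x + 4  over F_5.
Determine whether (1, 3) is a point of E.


Check whether y^2 = x^3 + 4 x + 4 (mod 5) for (x, y) = (1, 3).
LHS: y^2 = 3^2 mod 5 = 4
RHS: x^3 + 4 x + 4 = 1^3 + 4*1 + 4 mod 5 = 4
LHS = RHS

Yes, on the curve


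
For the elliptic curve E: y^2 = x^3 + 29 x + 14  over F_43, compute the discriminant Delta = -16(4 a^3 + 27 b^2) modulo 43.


4 a^3 + 27 b^2 = 4*29^3 + 27*14^2 = 97556 + 5292 = 102848
Delta = -16 * (102848) = -1645568
Delta mod 43 = 42

Delta = 42 (mod 43)


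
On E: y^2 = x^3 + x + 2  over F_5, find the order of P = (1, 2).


Compute successive multiples of P until we hit O:
  1P = (1, 2)
  2P = (4, 0)
  3P = (1, 3)
  4P = O

ord(P) = 4


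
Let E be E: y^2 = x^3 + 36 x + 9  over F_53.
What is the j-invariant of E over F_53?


Delta = -16(4 a^3 + 27 b^2) mod 53 = 24
-1728 * (4 a)^3 = -1728 * (4*36)^3 mod 53 = 39
j = 39 * 24^(-1) mod 53 = 48

j = 48 (mod 53)


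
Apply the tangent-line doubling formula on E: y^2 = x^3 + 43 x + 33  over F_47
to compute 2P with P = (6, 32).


Doubling: s = (3 x1^2 + a) / (2 y1)
s = (3*6^2 + 43) / (2*32) mod 47 = 31
x3 = s^2 - 2 x1 mod 47 = 31^2 - 2*6 = 9
y3 = s (x1 - x3) - y1 mod 47 = 31 * (6 - 9) - 32 = 16

2P = (9, 16)


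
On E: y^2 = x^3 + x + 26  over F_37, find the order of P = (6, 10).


Compute successive multiples of P until we hit O:
  1P = (6, 10)
  2P = (35, 4)
  3P = (22, 15)
  4P = (13, 4)
  5P = (21, 24)
  6P = (26, 33)
  7P = (14, 3)
  8P = (1, 18)
  ... (continuing to 23P)
  23P = O

ord(P) = 23


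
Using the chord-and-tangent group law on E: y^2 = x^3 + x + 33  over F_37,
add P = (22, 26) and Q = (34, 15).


P != Q, so use the chord formula.
s = (y2 - y1) / (x2 - x1) = (26) / (12) mod 37 = 33
x3 = s^2 - x1 - x2 mod 37 = 33^2 - 22 - 34 = 34
y3 = s (x1 - x3) - y1 mod 37 = 33 * (22 - 34) - 26 = 22

P + Q = (34, 22)


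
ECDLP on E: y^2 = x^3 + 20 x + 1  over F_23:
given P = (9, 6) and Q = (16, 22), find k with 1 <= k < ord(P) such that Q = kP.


Enumerate multiples of P until we hit Q = (16, 22):
  1P = (9, 6)
  2P = (14, 9)
  3P = (16, 22)
Match found at i = 3.

k = 3


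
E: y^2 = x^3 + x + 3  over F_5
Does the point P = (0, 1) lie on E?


Check whether y^2 = x^3 + 1 x + 3 (mod 5) for (x, y) = (0, 1).
LHS: y^2 = 1^2 mod 5 = 1
RHS: x^3 + 1 x + 3 = 0^3 + 1*0 + 3 mod 5 = 3
LHS != RHS

No, not on the curve


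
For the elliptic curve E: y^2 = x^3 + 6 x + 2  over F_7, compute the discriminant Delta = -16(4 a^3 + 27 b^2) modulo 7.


4 a^3 + 27 b^2 = 4*6^3 + 27*2^2 = 864 + 108 = 972
Delta = -16 * (972) = -15552
Delta mod 7 = 2

Delta = 2 (mod 7)


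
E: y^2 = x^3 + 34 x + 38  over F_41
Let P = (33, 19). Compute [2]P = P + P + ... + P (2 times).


k = 2 = 10_2 (binary, LSB first: 01)
Double-and-add from P = (33, 19):
  bit 0 = 0: acc unchanged = O
  bit 1 = 1: acc = O + (24, 0) = (24, 0)

2P = (24, 0)


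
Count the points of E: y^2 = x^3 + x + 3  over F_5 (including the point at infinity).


For each x in F_5, count y with y^2 = x^3 + 1 x + 3 mod 5:
  x = 1: RHS = 0, y in [0]  -> 1 point(s)
  x = 4: RHS = 1, y in [1, 4]  -> 2 point(s)
Affine points: 3. Add the point at infinity: total = 4.

#E(F_5) = 4


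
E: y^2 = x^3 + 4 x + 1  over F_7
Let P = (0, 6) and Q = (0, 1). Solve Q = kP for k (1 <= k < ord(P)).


Enumerate multiples of P until we hit Q = (0, 1):
  1P = (0, 6)
  2P = (4, 2)
  3P = (4, 5)
  4P = (0, 1)
Match found at i = 4.

k = 4


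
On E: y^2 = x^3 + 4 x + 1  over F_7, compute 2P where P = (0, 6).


Doubling: s = (3 x1^2 + a) / (2 y1)
s = (3*0^2 + 4) / (2*6) mod 7 = 5
x3 = s^2 - 2 x1 mod 7 = 5^2 - 2*0 = 4
y3 = s (x1 - x3) - y1 mod 7 = 5 * (0 - 4) - 6 = 2

2P = (4, 2)


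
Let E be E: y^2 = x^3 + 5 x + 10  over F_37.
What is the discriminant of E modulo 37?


4 a^3 + 27 b^2 = 4*5^3 + 27*10^2 = 500 + 2700 = 3200
Delta = -16 * (3200) = -51200
Delta mod 37 = 8

Delta = 8 (mod 37)


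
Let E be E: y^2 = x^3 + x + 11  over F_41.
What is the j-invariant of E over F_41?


Delta = -16(4 a^3 + 27 b^2) mod 41 = 21
-1728 * (4 a)^3 = -1728 * (4*1)^3 mod 41 = 26
j = 26 * 21^(-1) mod 41 = 11

j = 11 (mod 41)


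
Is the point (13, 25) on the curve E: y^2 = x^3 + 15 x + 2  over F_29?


Check whether y^2 = x^3 + 15 x + 2 (mod 29) for (x, y) = (13, 25).
LHS: y^2 = 25^2 mod 29 = 16
RHS: x^3 + 15 x + 2 = 13^3 + 15*13 + 2 mod 29 = 16
LHS = RHS

Yes, on the curve


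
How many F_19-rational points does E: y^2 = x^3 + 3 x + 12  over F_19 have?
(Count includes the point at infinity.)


For each x in F_19, count y with y^2 = x^3 + 3 x + 12 mod 19:
  x = 1: RHS = 16, y in [4, 15]  -> 2 point(s)
  x = 2: RHS = 7, y in [8, 11]  -> 2 point(s)
  x = 5: RHS = 0, y in [0]  -> 1 point(s)
  x = 8: RHS = 16, y in [4, 15]  -> 2 point(s)
  x = 10: RHS = 16, y in [4, 15]  -> 2 point(s)
  x = 12: RHS = 9, y in [3, 16]  -> 2 point(s)
  x = 13: RHS = 6, y in [5, 14]  -> 2 point(s)
  x = 14: RHS = 5, y in [9, 10]  -> 2 point(s)
  x = 17: RHS = 17, y in [6, 13]  -> 2 point(s)
Affine points: 17. Add the point at infinity: total = 18.

#E(F_19) = 18


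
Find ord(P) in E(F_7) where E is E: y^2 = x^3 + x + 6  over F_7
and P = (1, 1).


Compute successive multiples of P until we hit O:
  1P = (1, 1)
  2P = (2, 4)
  3P = (6, 5)
  4P = (4, 5)
  5P = (3, 1)
  6P = (3, 6)
  7P = (4, 2)
  8P = (6, 2)
  ... (continuing to 11P)
  11P = O

ord(P) = 11


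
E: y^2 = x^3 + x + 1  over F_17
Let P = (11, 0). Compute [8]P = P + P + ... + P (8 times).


k = 8 = 1000_2 (binary, LSB first: 0001)
Double-and-add from P = (11, 0):
  bit 0 = 0: acc unchanged = O
  bit 1 = 0: acc unchanged = O
  bit 2 = 0: acc unchanged = O
  bit 3 = 1: acc = O + O = O

8P = O


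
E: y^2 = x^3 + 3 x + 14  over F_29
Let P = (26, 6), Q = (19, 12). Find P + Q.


P != Q, so use the chord formula.
s = (y2 - y1) / (x2 - x1) = (6) / (22) mod 29 = 24
x3 = s^2 - x1 - x2 mod 29 = 24^2 - 26 - 19 = 9
y3 = s (x1 - x3) - y1 mod 29 = 24 * (26 - 9) - 6 = 25

P + Q = (9, 25)


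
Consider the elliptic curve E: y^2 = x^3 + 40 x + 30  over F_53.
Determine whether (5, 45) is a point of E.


Check whether y^2 = x^3 + 40 x + 30 (mod 53) for (x, y) = (5, 45).
LHS: y^2 = 45^2 mod 53 = 11
RHS: x^3 + 40 x + 30 = 5^3 + 40*5 + 30 mod 53 = 37
LHS != RHS

No, not on the curve


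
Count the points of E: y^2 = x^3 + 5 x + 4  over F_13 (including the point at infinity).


For each x in F_13, count y with y^2 = x^3 + 5 x + 4 mod 13:
  x = 0: RHS = 4, y in [2, 11]  -> 2 point(s)
  x = 1: RHS = 10, y in [6, 7]  -> 2 point(s)
  x = 2: RHS = 9, y in [3, 10]  -> 2 point(s)
  x = 4: RHS = 10, y in [6, 7]  -> 2 point(s)
  x = 6: RHS = 3, y in [4, 9]  -> 2 point(s)
  x = 8: RHS = 10, y in [6, 7]  -> 2 point(s)
  x = 10: RHS = 1, y in [1, 12]  -> 2 point(s)
  x = 11: RHS = 12, y in [5, 8]  -> 2 point(s)
Affine points: 16. Add the point at infinity: total = 17.

#E(F_13) = 17


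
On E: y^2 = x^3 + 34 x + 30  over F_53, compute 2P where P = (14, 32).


Doubling: s = (3 x1^2 + a) / (2 y1)
s = (3*14^2 + 34) / (2*32) mod 53 = 18
x3 = s^2 - 2 x1 mod 53 = 18^2 - 2*14 = 31
y3 = s (x1 - x3) - y1 mod 53 = 18 * (14 - 31) - 32 = 33

2P = (31, 33)


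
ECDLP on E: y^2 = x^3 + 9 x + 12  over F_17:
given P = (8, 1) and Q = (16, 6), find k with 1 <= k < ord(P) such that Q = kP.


Enumerate multiples of P until we hit Q = (16, 6):
  1P = (8, 1)
  2P = (16, 11)
  3P = (2, 15)
  4P = (3, 10)
  5P = (14, 3)
  6P = (14, 14)
  7P = (3, 7)
  8P = (2, 2)
  9P = (16, 6)
Match found at i = 9.

k = 9


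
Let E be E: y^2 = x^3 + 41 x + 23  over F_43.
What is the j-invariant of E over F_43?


Delta = -16(4 a^3 + 27 b^2) mod 43 = 13
-1728 * (4 a)^3 = -1728 * (4*41)^3 mod 43 = 11
j = 11 * 13^(-1) mod 43 = 24

j = 24 (mod 43)


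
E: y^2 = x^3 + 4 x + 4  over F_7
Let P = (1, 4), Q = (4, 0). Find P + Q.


P != Q, so use the chord formula.
s = (y2 - y1) / (x2 - x1) = (3) / (3) mod 7 = 1
x3 = s^2 - x1 - x2 mod 7 = 1^2 - 1 - 4 = 3
y3 = s (x1 - x3) - y1 mod 7 = 1 * (1 - 3) - 4 = 1

P + Q = (3, 1)


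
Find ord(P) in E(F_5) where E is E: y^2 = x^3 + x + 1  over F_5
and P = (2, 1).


Compute successive multiples of P until we hit O:
  1P = (2, 1)
  2P = (2, 4)
  3P = O

ord(P) = 3


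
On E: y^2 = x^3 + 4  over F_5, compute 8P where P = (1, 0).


k = 8 = 1000_2 (binary, LSB first: 0001)
Double-and-add from P = (1, 0):
  bit 0 = 0: acc unchanged = O
  bit 1 = 0: acc unchanged = O
  bit 2 = 0: acc unchanged = O
  bit 3 = 1: acc = O + O = O

8P = O


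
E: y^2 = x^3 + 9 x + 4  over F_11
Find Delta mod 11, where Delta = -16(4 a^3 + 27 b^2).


4 a^3 + 27 b^2 = 4*9^3 + 27*4^2 = 2916 + 432 = 3348
Delta = -16 * (3348) = -53568
Delta mod 11 = 2

Delta = 2 (mod 11)


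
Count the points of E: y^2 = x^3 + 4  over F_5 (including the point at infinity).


For each x in F_5, count y with y^2 = x^3 + 0 x + 4 mod 5:
  x = 0: RHS = 4, y in [2, 3]  -> 2 point(s)
  x = 1: RHS = 0, y in [0]  -> 1 point(s)
  x = 3: RHS = 1, y in [1, 4]  -> 2 point(s)
Affine points: 5. Add the point at infinity: total = 6.

#E(F_5) = 6


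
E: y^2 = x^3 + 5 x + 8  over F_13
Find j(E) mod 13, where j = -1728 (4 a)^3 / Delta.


Delta = -16(4 a^3 + 27 b^2) mod 13 = 11
-1728 * (4 a)^3 = -1728 * (4*5)^3 mod 13 = 5
j = 5 * 11^(-1) mod 13 = 4

j = 4 (mod 13)


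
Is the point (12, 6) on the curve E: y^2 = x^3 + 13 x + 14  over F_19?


Check whether y^2 = x^3 + 13 x + 14 (mod 19) for (x, y) = (12, 6).
LHS: y^2 = 6^2 mod 19 = 17
RHS: x^3 + 13 x + 14 = 12^3 + 13*12 + 14 mod 19 = 17
LHS = RHS

Yes, on the curve


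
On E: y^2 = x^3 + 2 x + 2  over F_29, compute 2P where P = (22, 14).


Doubling: s = (3 x1^2 + a) / (2 y1)
s = (3*22^2 + 2) / (2*14) mod 29 = 25
x3 = s^2 - 2 x1 mod 29 = 25^2 - 2*22 = 1
y3 = s (x1 - x3) - y1 mod 29 = 25 * (22 - 1) - 14 = 18

2P = (1, 18)


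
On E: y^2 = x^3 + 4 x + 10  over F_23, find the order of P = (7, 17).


Compute successive multiples of P until we hit O:
  1P = (7, 17)
  2P = (18, 16)
  3P = (2, 16)
  4P = (3, 16)
  5P = (3, 7)
  6P = (2, 7)
  7P = (18, 7)
  8P = (7, 6)
  ... (continuing to 9P)
  9P = O

ord(P) = 9


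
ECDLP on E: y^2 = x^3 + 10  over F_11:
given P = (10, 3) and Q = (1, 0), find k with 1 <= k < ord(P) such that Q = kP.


Enumerate multiples of P until we hit Q = (1, 0):
  1P = (10, 3)
  2P = (5, 5)
  3P = (1, 0)
Match found at i = 3.

k = 3


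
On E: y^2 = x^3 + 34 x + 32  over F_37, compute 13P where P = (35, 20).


k = 13 = 1101_2 (binary, LSB first: 1011)
Double-and-add from P = (35, 20):
  bit 0 = 1: acc = O + (35, 20) = (35, 20)
  bit 1 = 0: acc unchanged = (35, 20)
  bit 2 = 1: acc = (35, 20) + (18, 36) = (32, 12)
  bit 3 = 1: acc = (32, 12) + (4, 26) = (29, 5)

13P = (29, 5)


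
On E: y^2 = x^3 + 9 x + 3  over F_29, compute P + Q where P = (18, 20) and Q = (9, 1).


P != Q, so use the chord formula.
s = (y2 - y1) / (x2 - x1) = (10) / (20) mod 29 = 15
x3 = s^2 - x1 - x2 mod 29 = 15^2 - 18 - 9 = 24
y3 = s (x1 - x3) - y1 mod 29 = 15 * (18 - 24) - 20 = 6

P + Q = (24, 6)


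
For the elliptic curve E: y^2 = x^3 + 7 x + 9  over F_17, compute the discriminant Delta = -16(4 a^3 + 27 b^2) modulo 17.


4 a^3 + 27 b^2 = 4*7^3 + 27*9^2 = 1372 + 2187 = 3559
Delta = -16 * (3559) = -56944
Delta mod 17 = 6

Delta = 6 (mod 17)


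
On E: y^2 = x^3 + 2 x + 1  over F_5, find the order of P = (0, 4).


Compute successive multiples of P until we hit O:
  1P = (0, 4)
  2P = (1, 2)
  3P = (3, 2)
  4P = (3, 3)
  5P = (1, 3)
  6P = (0, 1)
  7P = O

ord(P) = 7


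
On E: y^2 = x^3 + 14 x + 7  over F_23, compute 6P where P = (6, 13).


k = 6 = 110_2 (binary, LSB first: 011)
Double-and-add from P = (6, 13):
  bit 0 = 0: acc unchanged = O
  bit 1 = 1: acc = O + (19, 18) = (19, 18)
  bit 2 = 1: acc = (19, 18) + (17, 11) = (5, 8)

6P = (5, 8)


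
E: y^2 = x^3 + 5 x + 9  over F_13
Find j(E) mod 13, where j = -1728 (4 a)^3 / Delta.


Delta = -16(4 a^3 + 27 b^2) mod 13 = 12
-1728 * (4 a)^3 = -1728 * (4*5)^3 mod 13 = 5
j = 5 * 12^(-1) mod 13 = 8

j = 8 (mod 13)


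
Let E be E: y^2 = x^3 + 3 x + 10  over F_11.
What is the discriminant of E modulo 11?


4 a^3 + 27 b^2 = 4*3^3 + 27*10^2 = 108 + 2700 = 2808
Delta = -16 * (2808) = -44928
Delta mod 11 = 7

Delta = 7 (mod 11)


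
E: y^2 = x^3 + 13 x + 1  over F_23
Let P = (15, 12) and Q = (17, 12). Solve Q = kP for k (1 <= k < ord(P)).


Enumerate multiples of P until we hit Q = (17, 12):
  1P = (15, 12)
  2P = (20, 21)
  3P = (17, 12)
Match found at i = 3.

k = 3


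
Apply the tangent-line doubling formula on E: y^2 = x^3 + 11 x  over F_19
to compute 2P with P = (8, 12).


Doubling: s = (3 x1^2 + a) / (2 y1)
s = (3*8^2 + 11) / (2*12) mod 19 = 14
x3 = s^2 - 2 x1 mod 19 = 14^2 - 2*8 = 9
y3 = s (x1 - x3) - y1 mod 19 = 14 * (8 - 9) - 12 = 12

2P = (9, 12)


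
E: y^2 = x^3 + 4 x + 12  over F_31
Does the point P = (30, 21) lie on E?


Check whether y^2 = x^3 + 4 x + 12 (mod 31) for (x, y) = (30, 21).
LHS: y^2 = 21^2 mod 31 = 7
RHS: x^3 + 4 x + 12 = 30^3 + 4*30 + 12 mod 31 = 7
LHS = RHS

Yes, on the curve


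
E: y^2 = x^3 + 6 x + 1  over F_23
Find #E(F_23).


For each x in F_23, count y with y^2 = x^3 + 6 x + 1 mod 23:
  x = 0: RHS = 1, y in [1, 22]  -> 2 point(s)
  x = 1: RHS = 8, y in [10, 13]  -> 2 point(s)
  x = 3: RHS = 0, y in [0]  -> 1 point(s)
  x = 5: RHS = 18, y in [8, 15]  -> 2 point(s)
  x = 6: RHS = 0, y in [0]  -> 1 point(s)
  x = 7: RHS = 18, y in [8, 15]  -> 2 point(s)
  x = 8: RHS = 9, y in [3, 20]  -> 2 point(s)
  x = 9: RHS = 2, y in [5, 18]  -> 2 point(s)
  x = 10: RHS = 3, y in [7, 16]  -> 2 point(s)
  x = 11: RHS = 18, y in [8, 15]  -> 2 point(s)
  x = 14: RHS = 0, y in [0]  -> 1 point(s)
  x = 15: RHS = 16, y in [4, 19]  -> 2 point(s)
  x = 17: RHS = 2, y in [5, 18]  -> 2 point(s)
  x = 20: RHS = 2, y in [5, 18]  -> 2 point(s)
  x = 21: RHS = 4, y in [2, 21]  -> 2 point(s)
Affine points: 27. Add the point at infinity: total = 28.

#E(F_23) = 28


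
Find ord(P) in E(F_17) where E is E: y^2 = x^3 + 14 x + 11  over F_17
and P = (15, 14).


Compute successive multiples of P until we hit O:
  1P = (15, 14)
  2P = (2, 9)
  3P = (9, 4)
  4P = (9, 13)
  5P = (2, 8)
  6P = (15, 3)
  7P = O

ord(P) = 7


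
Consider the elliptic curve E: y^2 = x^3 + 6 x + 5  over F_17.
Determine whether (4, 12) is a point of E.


Check whether y^2 = x^3 + 6 x + 5 (mod 17) for (x, y) = (4, 12).
LHS: y^2 = 12^2 mod 17 = 8
RHS: x^3 + 6 x + 5 = 4^3 + 6*4 + 5 mod 17 = 8
LHS = RHS

Yes, on the curve


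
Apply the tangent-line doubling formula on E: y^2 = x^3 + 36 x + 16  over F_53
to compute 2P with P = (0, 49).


Doubling: s = (3 x1^2 + a) / (2 y1)
s = (3*0^2 + 36) / (2*49) mod 53 = 22
x3 = s^2 - 2 x1 mod 53 = 22^2 - 2*0 = 7
y3 = s (x1 - x3) - y1 mod 53 = 22 * (0 - 7) - 49 = 9

2P = (7, 9)


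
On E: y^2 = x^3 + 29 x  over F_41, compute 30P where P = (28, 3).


k = 30 = 11110_2 (binary, LSB first: 01111)
Double-and-add from P = (28, 3):
  bit 0 = 0: acc unchanged = O
  bit 1 = 1: acc = O + (16, 3) = (16, 3)
  bit 2 = 1: acc = (16, 3) + (18, 32) = (2, 36)
  bit 3 = 1: acc = (2, 36) + (25, 27) = (4, 4)
  bit 4 = 1: acc = (4, 4) + (23, 1) = (18, 9)

30P = (18, 9)


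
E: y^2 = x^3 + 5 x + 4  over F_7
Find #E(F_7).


For each x in F_7, count y with y^2 = x^3 + 5 x + 4 mod 7:
  x = 0: RHS = 4, y in [2, 5]  -> 2 point(s)
  x = 2: RHS = 1, y in [1, 6]  -> 2 point(s)
  x = 3: RHS = 4, y in [2, 5]  -> 2 point(s)
  x = 4: RHS = 4, y in [2, 5]  -> 2 point(s)
  x = 5: RHS = 0, y in [0]  -> 1 point(s)
Affine points: 9. Add the point at infinity: total = 10.

#E(F_7) = 10


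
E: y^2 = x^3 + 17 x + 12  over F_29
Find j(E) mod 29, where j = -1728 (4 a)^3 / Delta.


Delta = -16(4 a^3 + 27 b^2) mod 29 = 12
-1728 * (4 a)^3 = -1728 * (4*17)^3 mod 29 = 23
j = 23 * 12^(-1) mod 29 = 14

j = 14 (mod 29)


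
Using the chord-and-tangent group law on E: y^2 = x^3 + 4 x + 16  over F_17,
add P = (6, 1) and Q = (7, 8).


P != Q, so use the chord formula.
s = (y2 - y1) / (x2 - x1) = (7) / (1) mod 17 = 7
x3 = s^2 - x1 - x2 mod 17 = 7^2 - 6 - 7 = 2
y3 = s (x1 - x3) - y1 mod 17 = 7 * (6 - 2) - 1 = 10

P + Q = (2, 10)


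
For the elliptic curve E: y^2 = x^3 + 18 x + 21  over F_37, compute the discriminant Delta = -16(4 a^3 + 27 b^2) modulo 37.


4 a^3 + 27 b^2 = 4*18^3 + 27*21^2 = 23328 + 11907 = 35235
Delta = -16 * (35235) = -563760
Delta mod 37 = 9

Delta = 9 (mod 37)


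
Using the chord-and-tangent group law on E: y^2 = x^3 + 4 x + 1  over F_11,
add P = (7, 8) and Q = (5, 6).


P != Q, so use the chord formula.
s = (y2 - y1) / (x2 - x1) = (9) / (9) mod 11 = 1
x3 = s^2 - x1 - x2 mod 11 = 1^2 - 7 - 5 = 0
y3 = s (x1 - x3) - y1 mod 11 = 1 * (7 - 0) - 8 = 10

P + Q = (0, 10)


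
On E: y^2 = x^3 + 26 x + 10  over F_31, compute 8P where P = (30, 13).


k = 8 = 1000_2 (binary, LSB first: 0001)
Double-and-add from P = (30, 13):
  bit 0 = 0: acc unchanged = O
  bit 1 = 0: acc unchanged = O
  bit 2 = 0: acc unchanged = O
  bit 3 = 1: acc = O + (30, 18) = (30, 18)

8P = (30, 18)


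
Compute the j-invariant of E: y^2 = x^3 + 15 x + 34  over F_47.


Delta = -16(4 a^3 + 27 b^2) mod 47 = 42
-1728 * (4 a)^3 = -1728 * (4*15)^3 mod 47 = 9
j = 9 * 42^(-1) mod 47 = 17

j = 17 (mod 47)


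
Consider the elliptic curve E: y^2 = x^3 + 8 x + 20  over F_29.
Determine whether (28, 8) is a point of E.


Check whether y^2 = x^3 + 8 x + 20 (mod 29) for (x, y) = (28, 8).
LHS: y^2 = 8^2 mod 29 = 6
RHS: x^3 + 8 x + 20 = 28^3 + 8*28 + 20 mod 29 = 11
LHS != RHS

No, not on the curve


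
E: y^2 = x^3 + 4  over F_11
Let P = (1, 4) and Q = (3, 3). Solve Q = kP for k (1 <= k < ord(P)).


Enumerate multiples of P until we hit Q = (3, 3):
  1P = (1, 4)
  2P = (10, 5)
  3P = (3, 8)
  4P = (0, 9)
  5P = (2, 1)
  6P = (6, 0)
  7P = (2, 10)
  8P = (0, 2)
  9P = (3, 3)
Match found at i = 9.

k = 9


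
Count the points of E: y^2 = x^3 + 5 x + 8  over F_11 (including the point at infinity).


For each x in F_11, count y with y^2 = x^3 + 5 x + 8 mod 11:
  x = 1: RHS = 3, y in [5, 6]  -> 2 point(s)
  x = 2: RHS = 4, y in [2, 9]  -> 2 point(s)
  x = 4: RHS = 4, y in [2, 9]  -> 2 point(s)
  x = 5: RHS = 4, y in [2, 9]  -> 2 point(s)
  x = 6: RHS = 1, y in [1, 10]  -> 2 point(s)
  x = 7: RHS = 1, y in [1, 10]  -> 2 point(s)
  x = 9: RHS = 1, y in [1, 10]  -> 2 point(s)
Affine points: 14. Add the point at infinity: total = 15.

#E(F_11) = 15


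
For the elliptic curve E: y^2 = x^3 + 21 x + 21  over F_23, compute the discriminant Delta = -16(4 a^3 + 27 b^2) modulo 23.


4 a^3 + 27 b^2 = 4*21^3 + 27*21^2 = 37044 + 11907 = 48951
Delta = -16 * (48951) = -783216
Delta mod 23 = 3

Delta = 3 (mod 23)


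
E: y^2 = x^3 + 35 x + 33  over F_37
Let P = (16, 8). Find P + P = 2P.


Doubling: s = (3 x1^2 + a) / (2 y1)
s = (3*16^2 + 35) / (2*8) mod 37 = 34
x3 = s^2 - 2 x1 mod 37 = 34^2 - 2*16 = 14
y3 = s (x1 - x3) - y1 mod 37 = 34 * (16 - 14) - 8 = 23

2P = (14, 23)


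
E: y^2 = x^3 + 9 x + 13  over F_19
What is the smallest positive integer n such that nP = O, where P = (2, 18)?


Compute successive multiples of P until we hit O:
  1P = (2, 18)
  2P = (16, 15)
  3P = (12, 14)
  4P = (12, 5)
  5P = (16, 4)
  6P = (2, 1)
  7P = O

ord(P) = 7


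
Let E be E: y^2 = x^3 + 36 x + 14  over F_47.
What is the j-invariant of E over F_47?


Delta = -16(4 a^3 + 27 b^2) mod 47 = 42
-1728 * (4 a)^3 = -1728 * (4*36)^3 mod 47 = 15
j = 15 * 42^(-1) mod 47 = 44

j = 44 (mod 47)


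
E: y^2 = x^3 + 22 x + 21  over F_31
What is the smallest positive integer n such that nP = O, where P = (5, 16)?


Compute successive multiples of P until we hit O:
  1P = (5, 16)
  2P = (6, 11)
  3P = (14, 29)
  4P = (16, 6)
  5P = (18, 24)
  6P = (17, 10)
  7P = (17, 21)
  8P = (18, 7)
  ... (continuing to 13P)
  13P = O

ord(P) = 13


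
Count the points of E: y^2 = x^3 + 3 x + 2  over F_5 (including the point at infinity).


For each x in F_5, count y with y^2 = x^3 + 3 x + 2 mod 5:
  x = 1: RHS = 1, y in [1, 4]  -> 2 point(s)
  x = 2: RHS = 1, y in [1, 4]  -> 2 point(s)
Affine points: 4. Add the point at infinity: total = 5.

#E(F_5) = 5


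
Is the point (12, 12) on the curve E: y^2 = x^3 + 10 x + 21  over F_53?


Check whether y^2 = x^3 + 10 x + 21 (mod 53) for (x, y) = (12, 12).
LHS: y^2 = 12^2 mod 53 = 38
RHS: x^3 + 10 x + 21 = 12^3 + 10*12 + 21 mod 53 = 14
LHS != RHS

No, not on the curve


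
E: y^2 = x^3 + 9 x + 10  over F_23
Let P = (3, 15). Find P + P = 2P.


Doubling: s = (3 x1^2 + a) / (2 y1)
s = (3*3^2 + 9) / (2*15) mod 23 = 15
x3 = s^2 - 2 x1 mod 23 = 15^2 - 2*3 = 12
y3 = s (x1 - x3) - y1 mod 23 = 15 * (3 - 12) - 15 = 11

2P = (12, 11)


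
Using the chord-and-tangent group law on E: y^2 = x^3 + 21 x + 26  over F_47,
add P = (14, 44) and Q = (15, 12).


P != Q, so use the chord formula.
s = (y2 - y1) / (x2 - x1) = (15) / (1) mod 47 = 15
x3 = s^2 - x1 - x2 mod 47 = 15^2 - 14 - 15 = 8
y3 = s (x1 - x3) - y1 mod 47 = 15 * (14 - 8) - 44 = 46

P + Q = (8, 46)


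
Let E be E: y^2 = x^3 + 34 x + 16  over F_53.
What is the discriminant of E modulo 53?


4 a^3 + 27 b^2 = 4*34^3 + 27*16^2 = 157216 + 6912 = 164128
Delta = -16 * (164128) = -2626048
Delta mod 53 = 49

Delta = 49 (mod 53)


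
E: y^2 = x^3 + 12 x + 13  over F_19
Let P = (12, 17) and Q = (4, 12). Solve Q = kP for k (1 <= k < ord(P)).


Enumerate multiples of P until we hit Q = (4, 12):
  1P = (12, 17)
  2P = (4, 7)
  3P = (1, 11)
  4P = (3, 0)
  5P = (1, 8)
  6P = (4, 12)
Match found at i = 6.

k = 6


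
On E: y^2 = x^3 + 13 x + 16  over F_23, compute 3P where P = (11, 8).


k = 3 = 11_2 (binary, LSB first: 11)
Double-and-add from P = (11, 8):
  bit 0 = 1: acc = O + (11, 8) = (11, 8)
  bit 1 = 1: acc = (11, 8) + (7, 17) = (0, 19)

3P = (0, 19)


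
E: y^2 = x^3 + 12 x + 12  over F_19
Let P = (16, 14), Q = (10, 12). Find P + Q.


P != Q, so use the chord formula.
s = (y2 - y1) / (x2 - x1) = (17) / (13) mod 19 = 13
x3 = s^2 - x1 - x2 mod 19 = 13^2 - 16 - 10 = 10
y3 = s (x1 - x3) - y1 mod 19 = 13 * (16 - 10) - 14 = 7

P + Q = (10, 7)


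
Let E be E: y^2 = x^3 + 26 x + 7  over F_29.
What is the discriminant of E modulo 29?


4 a^3 + 27 b^2 = 4*26^3 + 27*7^2 = 70304 + 1323 = 71627
Delta = -16 * (71627) = -1146032
Delta mod 29 = 19

Delta = 19 (mod 29)


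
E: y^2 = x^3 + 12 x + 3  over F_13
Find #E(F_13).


For each x in F_13, count y with y^2 = x^3 + 12 x + 3 mod 13:
  x = 0: RHS = 3, y in [4, 9]  -> 2 point(s)
  x = 1: RHS = 3, y in [4, 9]  -> 2 point(s)
  x = 2: RHS = 9, y in [3, 10]  -> 2 point(s)
  x = 3: RHS = 1, y in [1, 12]  -> 2 point(s)
  x = 7: RHS = 1, y in [1, 12]  -> 2 point(s)
  x = 8: RHS = 0, y in [0]  -> 1 point(s)
  x = 11: RHS = 10, y in [6, 7]  -> 2 point(s)
  x = 12: RHS = 3, y in [4, 9]  -> 2 point(s)
Affine points: 15. Add the point at infinity: total = 16.

#E(F_13) = 16


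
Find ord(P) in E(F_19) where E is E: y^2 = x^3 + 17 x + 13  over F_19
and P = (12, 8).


Compute successive multiples of P until we hit O:
  1P = (12, 8)
  2P = (11, 7)
  3P = (16, 7)
  4P = (16, 12)
  5P = (11, 12)
  6P = (12, 11)
  7P = O

ord(P) = 7


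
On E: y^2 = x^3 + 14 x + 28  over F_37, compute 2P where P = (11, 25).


Doubling: s = (3 x1^2 + a) / (2 y1)
s = (3*11^2 + 14) / (2*25) mod 37 = 29
x3 = s^2 - 2 x1 mod 37 = 29^2 - 2*11 = 5
y3 = s (x1 - x3) - y1 mod 37 = 29 * (11 - 5) - 25 = 1

2P = (5, 1)


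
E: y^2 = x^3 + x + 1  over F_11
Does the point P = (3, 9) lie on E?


Check whether y^2 = x^3 + 1 x + 1 (mod 11) for (x, y) = (3, 9).
LHS: y^2 = 9^2 mod 11 = 4
RHS: x^3 + 1 x + 1 = 3^3 + 1*3 + 1 mod 11 = 9
LHS != RHS

No, not on the curve


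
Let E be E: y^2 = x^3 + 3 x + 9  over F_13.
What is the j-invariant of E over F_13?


Delta = -16(4 a^3 + 27 b^2) mod 13 = 5
-1728 * (4 a)^3 = -1728 * (4*3)^3 mod 13 = 12
j = 12 * 5^(-1) mod 13 = 5

j = 5 (mod 13)


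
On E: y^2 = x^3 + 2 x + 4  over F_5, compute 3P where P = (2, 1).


k = 3 = 11_2 (binary, LSB first: 11)
Double-and-add from P = (2, 1):
  bit 0 = 1: acc = O + (2, 1) = (2, 1)
  bit 1 = 1: acc = (2, 1) + (0, 3) = (4, 1)

3P = (4, 1)


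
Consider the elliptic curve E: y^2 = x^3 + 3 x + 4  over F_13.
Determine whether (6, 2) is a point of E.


Check whether y^2 = x^3 + 3 x + 4 (mod 13) for (x, y) = (6, 2).
LHS: y^2 = 2^2 mod 13 = 4
RHS: x^3 + 3 x + 4 = 6^3 + 3*6 + 4 mod 13 = 4
LHS = RHS

Yes, on the curve


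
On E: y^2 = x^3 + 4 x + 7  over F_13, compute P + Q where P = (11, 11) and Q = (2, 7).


P != Q, so use the chord formula.
s = (y2 - y1) / (x2 - x1) = (9) / (4) mod 13 = 12
x3 = s^2 - x1 - x2 mod 13 = 12^2 - 11 - 2 = 1
y3 = s (x1 - x3) - y1 mod 13 = 12 * (11 - 1) - 11 = 5

P + Q = (1, 5)


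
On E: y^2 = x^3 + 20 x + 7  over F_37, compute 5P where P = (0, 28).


k = 5 = 101_2 (binary, LSB first: 101)
Double-and-add from P = (0, 28):
  bit 0 = 1: acc = O + (0, 28) = (0, 28)
  bit 1 = 0: acc unchanged = (0, 28)
  bit 2 = 1: acc = (0, 28) + (35, 25) = (32, 35)

5P = (32, 35)


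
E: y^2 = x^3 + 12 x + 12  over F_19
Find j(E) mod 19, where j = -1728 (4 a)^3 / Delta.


Delta = -16(4 a^3 + 27 b^2) mod 19 = 5
-1728 * (4 a)^3 = -1728 * (4*12)^3 mod 19 = 12
j = 12 * 5^(-1) mod 19 = 10

j = 10 (mod 19)


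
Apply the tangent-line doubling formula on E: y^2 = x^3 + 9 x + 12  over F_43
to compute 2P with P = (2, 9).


Doubling: s = (3 x1^2 + a) / (2 y1)
s = (3*2^2 + 9) / (2*9) mod 43 = 37
x3 = s^2 - 2 x1 mod 43 = 37^2 - 2*2 = 32
y3 = s (x1 - x3) - y1 mod 43 = 37 * (2 - 32) - 9 = 42

2P = (32, 42)


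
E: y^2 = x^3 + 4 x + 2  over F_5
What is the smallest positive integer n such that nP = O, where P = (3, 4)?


Compute successive multiples of P until we hit O:
  1P = (3, 4)
  2P = (3, 1)
  3P = O

ord(P) = 3


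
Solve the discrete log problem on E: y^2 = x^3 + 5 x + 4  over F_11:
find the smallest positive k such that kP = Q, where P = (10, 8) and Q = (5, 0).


Enumerate multiples of P until we hit Q = (5, 0):
  1P = (10, 8)
  2P = (5, 0)
Match found at i = 2.

k = 2


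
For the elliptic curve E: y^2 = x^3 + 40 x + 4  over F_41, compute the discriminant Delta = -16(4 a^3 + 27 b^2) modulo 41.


4 a^3 + 27 b^2 = 4*40^3 + 27*4^2 = 256000 + 432 = 256432
Delta = -16 * (256432) = -4102912
Delta mod 41 = 40

Delta = 40 (mod 41)


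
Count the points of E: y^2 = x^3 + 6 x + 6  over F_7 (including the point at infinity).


For each x in F_7, count y with y^2 = x^3 + 6 x + 6 mod 7:
  x = 3: RHS = 2, y in [3, 4]  -> 2 point(s)
  x = 5: RHS = 0, y in [0]  -> 1 point(s)
Affine points: 3. Add the point at infinity: total = 4.

#E(F_7) = 4


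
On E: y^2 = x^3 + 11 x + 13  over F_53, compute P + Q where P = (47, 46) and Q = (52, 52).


P != Q, so use the chord formula.
s = (y2 - y1) / (x2 - x1) = (6) / (5) mod 53 = 33
x3 = s^2 - x1 - x2 mod 53 = 33^2 - 47 - 52 = 36
y3 = s (x1 - x3) - y1 mod 53 = 33 * (47 - 36) - 46 = 52

P + Q = (36, 52)


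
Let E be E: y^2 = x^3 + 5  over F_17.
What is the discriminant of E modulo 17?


4 a^3 + 27 b^2 = 4*0^3 + 27*5^2 = 0 + 675 = 675
Delta = -16 * (675) = -10800
Delta mod 17 = 12

Delta = 12 (mod 17)


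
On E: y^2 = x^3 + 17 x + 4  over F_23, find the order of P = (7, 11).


Compute successive multiples of P until we hit O:
  1P = (7, 11)
  2P = (18, 22)
  3P = (22, 20)
  4P = (10, 1)
  5P = (12, 21)
  6P = (8, 10)
  7P = (9, 14)
  8P = (15, 0)
  ... (continuing to 16P)
  16P = O

ord(P) = 16


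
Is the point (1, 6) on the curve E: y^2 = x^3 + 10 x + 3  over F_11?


Check whether y^2 = x^3 + 10 x + 3 (mod 11) for (x, y) = (1, 6).
LHS: y^2 = 6^2 mod 11 = 3
RHS: x^3 + 10 x + 3 = 1^3 + 10*1 + 3 mod 11 = 3
LHS = RHS

Yes, on the curve


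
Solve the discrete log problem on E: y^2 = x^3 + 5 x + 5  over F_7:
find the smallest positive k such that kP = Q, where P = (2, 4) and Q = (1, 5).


Enumerate multiples of P until we hit Q = (1, 5):
  1P = (2, 4)
  2P = (5, 1)
  3P = (1, 2)
  4P = (1, 5)
Match found at i = 4.

k = 4


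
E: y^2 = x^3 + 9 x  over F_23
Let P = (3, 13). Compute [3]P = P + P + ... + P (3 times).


k = 3 = 11_2 (binary, LSB first: 11)
Double-and-add from P = (3, 13):
  bit 0 = 1: acc = O + (3, 13) = (3, 13)
  bit 1 = 1: acc = (3, 13) + (0, 0) = (3, 10)

3P = (3, 10)


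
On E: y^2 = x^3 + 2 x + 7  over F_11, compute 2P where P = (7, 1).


Doubling: s = (3 x1^2 + a) / (2 y1)
s = (3*7^2 + 2) / (2*1) mod 11 = 3
x3 = s^2 - 2 x1 mod 11 = 3^2 - 2*7 = 6
y3 = s (x1 - x3) - y1 mod 11 = 3 * (7 - 6) - 1 = 2

2P = (6, 2)
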